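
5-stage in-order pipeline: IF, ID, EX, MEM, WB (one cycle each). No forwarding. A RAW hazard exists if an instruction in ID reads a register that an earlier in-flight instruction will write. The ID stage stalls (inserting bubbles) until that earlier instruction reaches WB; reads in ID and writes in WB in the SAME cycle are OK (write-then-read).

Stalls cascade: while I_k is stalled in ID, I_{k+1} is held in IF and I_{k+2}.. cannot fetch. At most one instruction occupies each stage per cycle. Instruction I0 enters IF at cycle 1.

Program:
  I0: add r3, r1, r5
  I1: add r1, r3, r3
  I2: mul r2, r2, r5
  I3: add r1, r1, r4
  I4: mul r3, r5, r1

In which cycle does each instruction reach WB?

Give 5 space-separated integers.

I0 add r3 <- r1,r5: IF@1 ID@2 stall=0 (-) EX@3 MEM@4 WB@5
I1 add r1 <- r3,r3: IF@2 ID@3 stall=2 (RAW on I0.r3 (WB@5)) EX@6 MEM@7 WB@8
I2 mul r2 <- r2,r5: IF@3 ID@6 stall=0 (-) EX@7 MEM@8 WB@9
I3 add r1 <- r1,r4: IF@6 ID@7 stall=1 (RAW on I1.r1 (WB@8)) EX@9 MEM@10 WB@11
I4 mul r3 <- r5,r1: IF@7 ID@9 stall=2 (RAW on I3.r1 (WB@11)) EX@12 MEM@13 WB@14

Answer: 5 8 9 11 14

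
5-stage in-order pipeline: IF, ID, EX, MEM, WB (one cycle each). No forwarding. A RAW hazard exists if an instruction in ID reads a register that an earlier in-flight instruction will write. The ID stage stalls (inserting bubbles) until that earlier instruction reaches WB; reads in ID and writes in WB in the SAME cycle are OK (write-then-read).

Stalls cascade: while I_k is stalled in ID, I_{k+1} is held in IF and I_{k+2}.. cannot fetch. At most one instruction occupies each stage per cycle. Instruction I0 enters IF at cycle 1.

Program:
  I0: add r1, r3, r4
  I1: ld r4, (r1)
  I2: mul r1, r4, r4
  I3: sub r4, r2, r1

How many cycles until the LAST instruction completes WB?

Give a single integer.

Answer: 14

Derivation:
I0 add r1 <- r3,r4: IF@1 ID@2 stall=0 (-) EX@3 MEM@4 WB@5
I1 ld r4 <- r1: IF@2 ID@3 stall=2 (RAW on I0.r1 (WB@5)) EX@6 MEM@7 WB@8
I2 mul r1 <- r4,r4: IF@3 ID@6 stall=2 (RAW on I1.r4 (WB@8)) EX@9 MEM@10 WB@11
I3 sub r4 <- r2,r1: IF@6 ID@9 stall=2 (RAW on I2.r1 (WB@11)) EX@12 MEM@13 WB@14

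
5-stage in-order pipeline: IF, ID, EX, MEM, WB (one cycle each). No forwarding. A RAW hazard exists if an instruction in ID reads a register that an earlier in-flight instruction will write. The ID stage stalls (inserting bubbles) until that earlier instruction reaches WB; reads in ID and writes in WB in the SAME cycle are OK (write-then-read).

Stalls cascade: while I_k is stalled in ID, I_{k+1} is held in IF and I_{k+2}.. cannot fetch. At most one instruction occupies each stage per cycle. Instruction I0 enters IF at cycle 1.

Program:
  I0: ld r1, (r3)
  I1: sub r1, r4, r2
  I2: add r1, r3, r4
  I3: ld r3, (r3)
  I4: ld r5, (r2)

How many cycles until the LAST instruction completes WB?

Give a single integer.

I0 ld r1 <- r3: IF@1 ID@2 stall=0 (-) EX@3 MEM@4 WB@5
I1 sub r1 <- r4,r2: IF@2 ID@3 stall=0 (-) EX@4 MEM@5 WB@6
I2 add r1 <- r3,r4: IF@3 ID@4 stall=0 (-) EX@5 MEM@6 WB@7
I3 ld r3 <- r3: IF@4 ID@5 stall=0 (-) EX@6 MEM@7 WB@8
I4 ld r5 <- r2: IF@5 ID@6 stall=0 (-) EX@7 MEM@8 WB@9

Answer: 9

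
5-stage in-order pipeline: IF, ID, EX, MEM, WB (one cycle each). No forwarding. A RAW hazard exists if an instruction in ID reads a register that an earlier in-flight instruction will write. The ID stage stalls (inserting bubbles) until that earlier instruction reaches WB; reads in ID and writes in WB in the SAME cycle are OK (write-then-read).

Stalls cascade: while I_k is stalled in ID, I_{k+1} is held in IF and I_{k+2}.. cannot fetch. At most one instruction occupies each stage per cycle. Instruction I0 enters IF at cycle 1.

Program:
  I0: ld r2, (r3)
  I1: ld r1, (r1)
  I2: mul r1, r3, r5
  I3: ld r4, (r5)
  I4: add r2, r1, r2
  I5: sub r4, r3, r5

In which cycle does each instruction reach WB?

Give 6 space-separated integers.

Answer: 5 6 7 8 10 11

Derivation:
I0 ld r2 <- r3: IF@1 ID@2 stall=0 (-) EX@3 MEM@4 WB@5
I1 ld r1 <- r1: IF@2 ID@3 stall=0 (-) EX@4 MEM@5 WB@6
I2 mul r1 <- r3,r5: IF@3 ID@4 stall=0 (-) EX@5 MEM@6 WB@7
I3 ld r4 <- r5: IF@4 ID@5 stall=0 (-) EX@6 MEM@7 WB@8
I4 add r2 <- r1,r2: IF@5 ID@6 stall=1 (RAW on I2.r1 (WB@7)) EX@8 MEM@9 WB@10
I5 sub r4 <- r3,r5: IF@6 ID@8 stall=0 (-) EX@9 MEM@10 WB@11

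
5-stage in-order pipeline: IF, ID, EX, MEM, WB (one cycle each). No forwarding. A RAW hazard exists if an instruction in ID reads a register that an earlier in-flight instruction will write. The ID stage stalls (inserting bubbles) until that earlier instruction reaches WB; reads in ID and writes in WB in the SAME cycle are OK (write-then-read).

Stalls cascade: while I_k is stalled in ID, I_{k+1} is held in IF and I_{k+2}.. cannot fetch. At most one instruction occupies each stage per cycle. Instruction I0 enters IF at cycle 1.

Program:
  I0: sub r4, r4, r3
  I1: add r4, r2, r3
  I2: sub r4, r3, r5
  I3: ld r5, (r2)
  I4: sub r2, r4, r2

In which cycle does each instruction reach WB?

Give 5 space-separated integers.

Answer: 5 6 7 8 10

Derivation:
I0 sub r4 <- r4,r3: IF@1 ID@2 stall=0 (-) EX@3 MEM@4 WB@5
I1 add r4 <- r2,r3: IF@2 ID@3 stall=0 (-) EX@4 MEM@5 WB@6
I2 sub r4 <- r3,r5: IF@3 ID@4 stall=0 (-) EX@5 MEM@6 WB@7
I3 ld r5 <- r2: IF@4 ID@5 stall=0 (-) EX@6 MEM@7 WB@8
I4 sub r2 <- r4,r2: IF@5 ID@6 stall=1 (RAW on I2.r4 (WB@7)) EX@8 MEM@9 WB@10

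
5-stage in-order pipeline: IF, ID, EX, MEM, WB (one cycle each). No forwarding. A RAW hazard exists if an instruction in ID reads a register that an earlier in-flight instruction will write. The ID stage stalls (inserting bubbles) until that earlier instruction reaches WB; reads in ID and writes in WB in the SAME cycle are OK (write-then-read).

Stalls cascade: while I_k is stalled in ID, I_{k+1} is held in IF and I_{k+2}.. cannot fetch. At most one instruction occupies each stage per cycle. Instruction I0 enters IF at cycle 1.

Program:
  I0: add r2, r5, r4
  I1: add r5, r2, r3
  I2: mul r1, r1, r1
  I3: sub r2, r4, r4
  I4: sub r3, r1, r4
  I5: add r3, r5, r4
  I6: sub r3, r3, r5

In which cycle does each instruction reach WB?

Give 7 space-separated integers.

Answer: 5 8 9 10 12 13 16

Derivation:
I0 add r2 <- r5,r4: IF@1 ID@2 stall=0 (-) EX@3 MEM@4 WB@5
I1 add r5 <- r2,r3: IF@2 ID@3 stall=2 (RAW on I0.r2 (WB@5)) EX@6 MEM@7 WB@8
I2 mul r1 <- r1,r1: IF@3 ID@6 stall=0 (-) EX@7 MEM@8 WB@9
I3 sub r2 <- r4,r4: IF@6 ID@7 stall=0 (-) EX@8 MEM@9 WB@10
I4 sub r3 <- r1,r4: IF@7 ID@8 stall=1 (RAW on I2.r1 (WB@9)) EX@10 MEM@11 WB@12
I5 add r3 <- r5,r4: IF@8 ID@10 stall=0 (-) EX@11 MEM@12 WB@13
I6 sub r3 <- r3,r5: IF@10 ID@11 stall=2 (RAW on I5.r3 (WB@13)) EX@14 MEM@15 WB@16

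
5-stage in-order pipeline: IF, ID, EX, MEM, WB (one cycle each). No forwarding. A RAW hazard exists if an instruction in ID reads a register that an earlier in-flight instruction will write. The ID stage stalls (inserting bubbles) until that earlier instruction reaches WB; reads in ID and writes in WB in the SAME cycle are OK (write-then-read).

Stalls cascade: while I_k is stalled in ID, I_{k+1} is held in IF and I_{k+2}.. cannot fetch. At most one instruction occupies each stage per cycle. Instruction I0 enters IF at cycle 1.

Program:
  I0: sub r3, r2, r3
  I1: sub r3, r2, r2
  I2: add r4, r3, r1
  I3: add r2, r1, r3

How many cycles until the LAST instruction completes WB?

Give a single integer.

I0 sub r3 <- r2,r3: IF@1 ID@2 stall=0 (-) EX@3 MEM@4 WB@5
I1 sub r3 <- r2,r2: IF@2 ID@3 stall=0 (-) EX@4 MEM@5 WB@6
I2 add r4 <- r3,r1: IF@3 ID@4 stall=2 (RAW on I1.r3 (WB@6)) EX@7 MEM@8 WB@9
I3 add r2 <- r1,r3: IF@4 ID@7 stall=0 (-) EX@8 MEM@9 WB@10

Answer: 10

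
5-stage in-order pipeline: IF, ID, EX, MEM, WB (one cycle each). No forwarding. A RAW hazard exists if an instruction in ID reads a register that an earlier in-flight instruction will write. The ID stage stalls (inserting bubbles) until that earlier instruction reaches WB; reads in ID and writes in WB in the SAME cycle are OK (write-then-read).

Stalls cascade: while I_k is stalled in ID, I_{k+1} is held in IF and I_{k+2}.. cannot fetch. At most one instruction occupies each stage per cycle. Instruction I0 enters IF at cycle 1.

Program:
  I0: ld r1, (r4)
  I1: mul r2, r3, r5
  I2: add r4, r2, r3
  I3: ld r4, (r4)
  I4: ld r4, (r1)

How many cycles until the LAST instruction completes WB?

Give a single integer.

I0 ld r1 <- r4: IF@1 ID@2 stall=0 (-) EX@3 MEM@4 WB@5
I1 mul r2 <- r3,r5: IF@2 ID@3 stall=0 (-) EX@4 MEM@5 WB@6
I2 add r4 <- r2,r3: IF@3 ID@4 stall=2 (RAW on I1.r2 (WB@6)) EX@7 MEM@8 WB@9
I3 ld r4 <- r4: IF@4 ID@7 stall=2 (RAW on I2.r4 (WB@9)) EX@10 MEM@11 WB@12
I4 ld r4 <- r1: IF@7 ID@10 stall=0 (-) EX@11 MEM@12 WB@13

Answer: 13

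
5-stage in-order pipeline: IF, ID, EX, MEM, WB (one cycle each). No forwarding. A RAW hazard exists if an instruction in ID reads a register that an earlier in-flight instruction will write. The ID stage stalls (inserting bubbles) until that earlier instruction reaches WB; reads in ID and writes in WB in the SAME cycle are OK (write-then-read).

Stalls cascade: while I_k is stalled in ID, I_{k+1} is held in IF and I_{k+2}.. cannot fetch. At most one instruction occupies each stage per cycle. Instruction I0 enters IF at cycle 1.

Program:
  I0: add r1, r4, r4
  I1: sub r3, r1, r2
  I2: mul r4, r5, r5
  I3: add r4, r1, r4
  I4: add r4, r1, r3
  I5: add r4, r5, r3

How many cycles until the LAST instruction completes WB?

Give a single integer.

Answer: 14

Derivation:
I0 add r1 <- r4,r4: IF@1 ID@2 stall=0 (-) EX@3 MEM@4 WB@5
I1 sub r3 <- r1,r2: IF@2 ID@3 stall=2 (RAW on I0.r1 (WB@5)) EX@6 MEM@7 WB@8
I2 mul r4 <- r5,r5: IF@3 ID@6 stall=0 (-) EX@7 MEM@8 WB@9
I3 add r4 <- r1,r4: IF@6 ID@7 stall=2 (RAW on I2.r4 (WB@9)) EX@10 MEM@11 WB@12
I4 add r4 <- r1,r3: IF@7 ID@10 stall=0 (-) EX@11 MEM@12 WB@13
I5 add r4 <- r5,r3: IF@10 ID@11 stall=0 (-) EX@12 MEM@13 WB@14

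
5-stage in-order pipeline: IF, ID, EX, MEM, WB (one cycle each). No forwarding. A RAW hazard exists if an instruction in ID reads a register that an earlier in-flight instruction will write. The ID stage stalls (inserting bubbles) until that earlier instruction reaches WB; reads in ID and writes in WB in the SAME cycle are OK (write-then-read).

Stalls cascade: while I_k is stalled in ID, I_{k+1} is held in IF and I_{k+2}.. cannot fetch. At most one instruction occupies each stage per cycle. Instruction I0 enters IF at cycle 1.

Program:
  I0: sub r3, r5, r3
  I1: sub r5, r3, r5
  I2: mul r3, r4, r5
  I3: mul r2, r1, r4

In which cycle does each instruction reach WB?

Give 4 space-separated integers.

Answer: 5 8 11 12

Derivation:
I0 sub r3 <- r5,r3: IF@1 ID@2 stall=0 (-) EX@3 MEM@4 WB@5
I1 sub r5 <- r3,r5: IF@2 ID@3 stall=2 (RAW on I0.r3 (WB@5)) EX@6 MEM@7 WB@8
I2 mul r3 <- r4,r5: IF@3 ID@6 stall=2 (RAW on I1.r5 (WB@8)) EX@9 MEM@10 WB@11
I3 mul r2 <- r1,r4: IF@6 ID@9 stall=0 (-) EX@10 MEM@11 WB@12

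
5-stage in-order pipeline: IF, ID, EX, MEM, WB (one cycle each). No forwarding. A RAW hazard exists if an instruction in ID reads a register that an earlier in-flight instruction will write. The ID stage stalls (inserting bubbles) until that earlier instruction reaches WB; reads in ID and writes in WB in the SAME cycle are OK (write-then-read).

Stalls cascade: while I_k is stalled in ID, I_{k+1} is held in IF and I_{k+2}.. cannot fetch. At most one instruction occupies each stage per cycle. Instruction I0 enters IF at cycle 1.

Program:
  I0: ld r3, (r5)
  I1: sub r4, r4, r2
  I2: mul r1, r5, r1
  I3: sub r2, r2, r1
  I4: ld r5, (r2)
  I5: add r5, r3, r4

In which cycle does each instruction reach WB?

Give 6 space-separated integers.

I0 ld r3 <- r5: IF@1 ID@2 stall=0 (-) EX@3 MEM@4 WB@5
I1 sub r4 <- r4,r2: IF@2 ID@3 stall=0 (-) EX@4 MEM@5 WB@6
I2 mul r1 <- r5,r1: IF@3 ID@4 stall=0 (-) EX@5 MEM@6 WB@7
I3 sub r2 <- r2,r1: IF@4 ID@5 stall=2 (RAW on I2.r1 (WB@7)) EX@8 MEM@9 WB@10
I4 ld r5 <- r2: IF@5 ID@8 stall=2 (RAW on I3.r2 (WB@10)) EX@11 MEM@12 WB@13
I5 add r5 <- r3,r4: IF@8 ID@11 stall=0 (-) EX@12 MEM@13 WB@14

Answer: 5 6 7 10 13 14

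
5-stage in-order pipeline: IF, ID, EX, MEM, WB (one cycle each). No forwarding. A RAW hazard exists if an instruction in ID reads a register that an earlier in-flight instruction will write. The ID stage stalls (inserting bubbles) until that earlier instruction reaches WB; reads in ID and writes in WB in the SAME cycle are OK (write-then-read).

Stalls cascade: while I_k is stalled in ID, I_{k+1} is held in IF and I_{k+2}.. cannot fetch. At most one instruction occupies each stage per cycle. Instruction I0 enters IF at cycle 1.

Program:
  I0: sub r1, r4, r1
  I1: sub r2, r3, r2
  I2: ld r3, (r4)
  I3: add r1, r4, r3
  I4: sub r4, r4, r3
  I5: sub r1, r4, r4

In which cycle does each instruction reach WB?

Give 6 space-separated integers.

I0 sub r1 <- r4,r1: IF@1 ID@2 stall=0 (-) EX@3 MEM@4 WB@5
I1 sub r2 <- r3,r2: IF@2 ID@3 stall=0 (-) EX@4 MEM@5 WB@6
I2 ld r3 <- r4: IF@3 ID@4 stall=0 (-) EX@5 MEM@6 WB@7
I3 add r1 <- r4,r3: IF@4 ID@5 stall=2 (RAW on I2.r3 (WB@7)) EX@8 MEM@9 WB@10
I4 sub r4 <- r4,r3: IF@5 ID@8 stall=0 (-) EX@9 MEM@10 WB@11
I5 sub r1 <- r4,r4: IF@8 ID@9 stall=2 (RAW on I4.r4 (WB@11)) EX@12 MEM@13 WB@14

Answer: 5 6 7 10 11 14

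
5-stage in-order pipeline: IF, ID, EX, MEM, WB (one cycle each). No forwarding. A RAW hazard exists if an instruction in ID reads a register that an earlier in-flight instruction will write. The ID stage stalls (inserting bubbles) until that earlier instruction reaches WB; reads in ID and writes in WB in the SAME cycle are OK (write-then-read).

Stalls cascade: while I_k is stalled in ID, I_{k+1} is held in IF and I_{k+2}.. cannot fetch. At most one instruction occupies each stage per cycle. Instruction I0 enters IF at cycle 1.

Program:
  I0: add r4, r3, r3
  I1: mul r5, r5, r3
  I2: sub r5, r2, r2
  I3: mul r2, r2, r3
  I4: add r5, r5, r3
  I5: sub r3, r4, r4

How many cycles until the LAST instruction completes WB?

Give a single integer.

Answer: 11

Derivation:
I0 add r4 <- r3,r3: IF@1 ID@2 stall=0 (-) EX@3 MEM@4 WB@5
I1 mul r5 <- r5,r3: IF@2 ID@3 stall=0 (-) EX@4 MEM@5 WB@6
I2 sub r5 <- r2,r2: IF@3 ID@4 stall=0 (-) EX@5 MEM@6 WB@7
I3 mul r2 <- r2,r3: IF@4 ID@5 stall=0 (-) EX@6 MEM@7 WB@8
I4 add r5 <- r5,r3: IF@5 ID@6 stall=1 (RAW on I2.r5 (WB@7)) EX@8 MEM@9 WB@10
I5 sub r3 <- r4,r4: IF@6 ID@8 stall=0 (-) EX@9 MEM@10 WB@11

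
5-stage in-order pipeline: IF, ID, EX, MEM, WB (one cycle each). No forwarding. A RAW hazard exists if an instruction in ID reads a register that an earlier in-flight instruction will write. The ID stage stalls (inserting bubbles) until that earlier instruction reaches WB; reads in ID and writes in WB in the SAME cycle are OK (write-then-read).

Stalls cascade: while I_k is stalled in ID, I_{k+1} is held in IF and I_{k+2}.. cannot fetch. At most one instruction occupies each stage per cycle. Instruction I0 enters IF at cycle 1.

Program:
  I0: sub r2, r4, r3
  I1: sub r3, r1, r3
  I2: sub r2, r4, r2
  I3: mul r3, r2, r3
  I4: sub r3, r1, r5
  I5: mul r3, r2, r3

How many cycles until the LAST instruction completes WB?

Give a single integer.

I0 sub r2 <- r4,r3: IF@1 ID@2 stall=0 (-) EX@3 MEM@4 WB@5
I1 sub r3 <- r1,r3: IF@2 ID@3 stall=0 (-) EX@4 MEM@5 WB@6
I2 sub r2 <- r4,r2: IF@3 ID@4 stall=1 (RAW on I0.r2 (WB@5)) EX@6 MEM@7 WB@8
I3 mul r3 <- r2,r3: IF@4 ID@6 stall=2 (RAW on I2.r2 (WB@8)) EX@9 MEM@10 WB@11
I4 sub r3 <- r1,r5: IF@6 ID@9 stall=0 (-) EX@10 MEM@11 WB@12
I5 mul r3 <- r2,r3: IF@9 ID@10 stall=2 (RAW on I4.r3 (WB@12)) EX@13 MEM@14 WB@15

Answer: 15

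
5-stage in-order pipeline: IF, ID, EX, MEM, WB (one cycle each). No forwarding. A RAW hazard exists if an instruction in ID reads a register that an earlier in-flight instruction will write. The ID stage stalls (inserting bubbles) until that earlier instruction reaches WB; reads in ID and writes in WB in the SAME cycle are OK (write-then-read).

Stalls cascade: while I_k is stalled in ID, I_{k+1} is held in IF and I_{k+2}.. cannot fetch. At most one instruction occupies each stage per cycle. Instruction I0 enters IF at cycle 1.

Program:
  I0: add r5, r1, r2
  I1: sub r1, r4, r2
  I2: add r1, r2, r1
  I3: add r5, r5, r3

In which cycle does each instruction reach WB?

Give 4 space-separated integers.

Answer: 5 6 9 10

Derivation:
I0 add r5 <- r1,r2: IF@1 ID@2 stall=0 (-) EX@3 MEM@4 WB@5
I1 sub r1 <- r4,r2: IF@2 ID@3 stall=0 (-) EX@4 MEM@5 WB@6
I2 add r1 <- r2,r1: IF@3 ID@4 stall=2 (RAW on I1.r1 (WB@6)) EX@7 MEM@8 WB@9
I3 add r5 <- r5,r3: IF@4 ID@7 stall=0 (-) EX@8 MEM@9 WB@10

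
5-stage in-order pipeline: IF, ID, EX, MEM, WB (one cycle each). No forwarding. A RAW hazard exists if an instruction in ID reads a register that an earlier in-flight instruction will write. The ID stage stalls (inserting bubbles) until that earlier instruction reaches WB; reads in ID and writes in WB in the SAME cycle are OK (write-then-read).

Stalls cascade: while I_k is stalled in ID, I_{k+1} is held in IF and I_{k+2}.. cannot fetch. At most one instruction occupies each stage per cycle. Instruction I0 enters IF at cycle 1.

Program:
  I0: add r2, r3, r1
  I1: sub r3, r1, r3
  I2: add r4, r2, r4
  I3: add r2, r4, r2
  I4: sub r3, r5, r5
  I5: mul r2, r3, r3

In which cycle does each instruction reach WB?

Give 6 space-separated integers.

I0 add r2 <- r3,r1: IF@1 ID@2 stall=0 (-) EX@3 MEM@4 WB@5
I1 sub r3 <- r1,r3: IF@2 ID@3 stall=0 (-) EX@4 MEM@5 WB@6
I2 add r4 <- r2,r4: IF@3 ID@4 stall=1 (RAW on I0.r2 (WB@5)) EX@6 MEM@7 WB@8
I3 add r2 <- r4,r2: IF@4 ID@6 stall=2 (RAW on I2.r4 (WB@8)) EX@9 MEM@10 WB@11
I4 sub r3 <- r5,r5: IF@6 ID@9 stall=0 (-) EX@10 MEM@11 WB@12
I5 mul r2 <- r3,r3: IF@9 ID@10 stall=2 (RAW on I4.r3 (WB@12)) EX@13 MEM@14 WB@15

Answer: 5 6 8 11 12 15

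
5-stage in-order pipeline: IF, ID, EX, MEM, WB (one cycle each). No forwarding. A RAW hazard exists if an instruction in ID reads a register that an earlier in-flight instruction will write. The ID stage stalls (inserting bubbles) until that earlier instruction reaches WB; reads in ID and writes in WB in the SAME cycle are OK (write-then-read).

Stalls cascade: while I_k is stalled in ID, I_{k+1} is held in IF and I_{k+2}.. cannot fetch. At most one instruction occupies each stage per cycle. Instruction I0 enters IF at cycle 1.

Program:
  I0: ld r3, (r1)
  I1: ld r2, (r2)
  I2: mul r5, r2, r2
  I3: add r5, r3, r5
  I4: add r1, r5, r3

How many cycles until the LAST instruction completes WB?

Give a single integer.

I0 ld r3 <- r1: IF@1 ID@2 stall=0 (-) EX@3 MEM@4 WB@5
I1 ld r2 <- r2: IF@2 ID@3 stall=0 (-) EX@4 MEM@5 WB@6
I2 mul r5 <- r2,r2: IF@3 ID@4 stall=2 (RAW on I1.r2 (WB@6)) EX@7 MEM@8 WB@9
I3 add r5 <- r3,r5: IF@4 ID@7 stall=2 (RAW on I2.r5 (WB@9)) EX@10 MEM@11 WB@12
I4 add r1 <- r5,r3: IF@7 ID@10 stall=2 (RAW on I3.r5 (WB@12)) EX@13 MEM@14 WB@15

Answer: 15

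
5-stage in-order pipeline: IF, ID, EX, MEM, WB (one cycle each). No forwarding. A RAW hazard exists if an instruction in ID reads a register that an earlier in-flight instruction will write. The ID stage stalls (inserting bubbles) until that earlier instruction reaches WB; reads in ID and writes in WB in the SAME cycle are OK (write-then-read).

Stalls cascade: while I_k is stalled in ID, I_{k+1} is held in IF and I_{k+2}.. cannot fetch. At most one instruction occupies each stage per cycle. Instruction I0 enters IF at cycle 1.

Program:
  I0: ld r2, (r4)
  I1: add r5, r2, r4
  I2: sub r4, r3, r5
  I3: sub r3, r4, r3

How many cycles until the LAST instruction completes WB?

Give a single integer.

I0 ld r2 <- r4: IF@1 ID@2 stall=0 (-) EX@3 MEM@4 WB@5
I1 add r5 <- r2,r4: IF@2 ID@3 stall=2 (RAW on I0.r2 (WB@5)) EX@6 MEM@7 WB@8
I2 sub r4 <- r3,r5: IF@3 ID@6 stall=2 (RAW on I1.r5 (WB@8)) EX@9 MEM@10 WB@11
I3 sub r3 <- r4,r3: IF@6 ID@9 stall=2 (RAW on I2.r4 (WB@11)) EX@12 MEM@13 WB@14

Answer: 14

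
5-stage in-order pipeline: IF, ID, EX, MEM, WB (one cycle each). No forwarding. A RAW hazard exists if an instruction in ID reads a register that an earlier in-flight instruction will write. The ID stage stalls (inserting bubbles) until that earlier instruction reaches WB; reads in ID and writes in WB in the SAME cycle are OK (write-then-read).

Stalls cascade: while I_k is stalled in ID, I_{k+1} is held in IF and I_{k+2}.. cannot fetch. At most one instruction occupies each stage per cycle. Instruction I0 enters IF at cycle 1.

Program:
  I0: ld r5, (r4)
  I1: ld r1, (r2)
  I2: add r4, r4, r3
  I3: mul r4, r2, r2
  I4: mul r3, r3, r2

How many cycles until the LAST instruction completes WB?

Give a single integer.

Answer: 9

Derivation:
I0 ld r5 <- r4: IF@1 ID@2 stall=0 (-) EX@3 MEM@4 WB@5
I1 ld r1 <- r2: IF@2 ID@3 stall=0 (-) EX@4 MEM@5 WB@6
I2 add r4 <- r4,r3: IF@3 ID@4 stall=0 (-) EX@5 MEM@6 WB@7
I3 mul r4 <- r2,r2: IF@4 ID@5 stall=0 (-) EX@6 MEM@7 WB@8
I4 mul r3 <- r3,r2: IF@5 ID@6 stall=0 (-) EX@7 MEM@8 WB@9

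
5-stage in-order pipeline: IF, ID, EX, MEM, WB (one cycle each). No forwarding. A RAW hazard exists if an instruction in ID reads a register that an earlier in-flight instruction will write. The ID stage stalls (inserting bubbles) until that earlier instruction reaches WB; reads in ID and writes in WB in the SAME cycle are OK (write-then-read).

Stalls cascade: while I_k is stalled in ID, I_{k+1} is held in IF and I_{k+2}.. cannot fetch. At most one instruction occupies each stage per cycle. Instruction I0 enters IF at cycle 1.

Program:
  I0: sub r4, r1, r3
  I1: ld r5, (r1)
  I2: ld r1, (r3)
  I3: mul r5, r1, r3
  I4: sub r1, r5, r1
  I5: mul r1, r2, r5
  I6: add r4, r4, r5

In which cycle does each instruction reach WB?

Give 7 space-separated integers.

Answer: 5 6 7 10 13 14 15

Derivation:
I0 sub r4 <- r1,r3: IF@1 ID@2 stall=0 (-) EX@3 MEM@4 WB@5
I1 ld r5 <- r1: IF@2 ID@3 stall=0 (-) EX@4 MEM@5 WB@6
I2 ld r1 <- r3: IF@3 ID@4 stall=0 (-) EX@5 MEM@6 WB@7
I3 mul r5 <- r1,r3: IF@4 ID@5 stall=2 (RAW on I2.r1 (WB@7)) EX@8 MEM@9 WB@10
I4 sub r1 <- r5,r1: IF@5 ID@8 stall=2 (RAW on I3.r5 (WB@10)) EX@11 MEM@12 WB@13
I5 mul r1 <- r2,r5: IF@8 ID@11 stall=0 (-) EX@12 MEM@13 WB@14
I6 add r4 <- r4,r5: IF@11 ID@12 stall=0 (-) EX@13 MEM@14 WB@15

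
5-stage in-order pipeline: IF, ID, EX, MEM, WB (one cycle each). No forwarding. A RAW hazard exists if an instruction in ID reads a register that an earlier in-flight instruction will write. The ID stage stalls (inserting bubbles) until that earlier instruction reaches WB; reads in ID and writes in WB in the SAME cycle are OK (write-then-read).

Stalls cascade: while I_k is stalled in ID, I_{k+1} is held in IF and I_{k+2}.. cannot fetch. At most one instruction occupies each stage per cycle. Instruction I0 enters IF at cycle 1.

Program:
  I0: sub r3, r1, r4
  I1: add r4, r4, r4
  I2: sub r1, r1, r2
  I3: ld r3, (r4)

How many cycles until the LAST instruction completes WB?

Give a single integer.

Answer: 9

Derivation:
I0 sub r3 <- r1,r4: IF@1 ID@2 stall=0 (-) EX@3 MEM@4 WB@5
I1 add r4 <- r4,r4: IF@2 ID@3 stall=0 (-) EX@4 MEM@5 WB@6
I2 sub r1 <- r1,r2: IF@3 ID@4 stall=0 (-) EX@5 MEM@6 WB@7
I3 ld r3 <- r4: IF@4 ID@5 stall=1 (RAW on I1.r4 (WB@6)) EX@7 MEM@8 WB@9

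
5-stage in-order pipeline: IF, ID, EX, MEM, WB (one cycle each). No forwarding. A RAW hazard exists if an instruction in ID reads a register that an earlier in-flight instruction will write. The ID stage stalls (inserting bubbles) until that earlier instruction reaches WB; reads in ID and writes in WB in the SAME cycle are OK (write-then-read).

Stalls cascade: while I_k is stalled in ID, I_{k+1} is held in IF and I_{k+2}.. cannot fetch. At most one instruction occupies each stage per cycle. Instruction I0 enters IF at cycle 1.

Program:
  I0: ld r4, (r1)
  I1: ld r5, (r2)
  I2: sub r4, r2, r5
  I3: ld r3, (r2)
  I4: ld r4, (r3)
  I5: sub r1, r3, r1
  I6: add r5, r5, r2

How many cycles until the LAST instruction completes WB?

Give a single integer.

Answer: 15

Derivation:
I0 ld r4 <- r1: IF@1 ID@2 stall=0 (-) EX@3 MEM@4 WB@5
I1 ld r5 <- r2: IF@2 ID@3 stall=0 (-) EX@4 MEM@5 WB@6
I2 sub r4 <- r2,r5: IF@3 ID@4 stall=2 (RAW on I1.r5 (WB@6)) EX@7 MEM@8 WB@9
I3 ld r3 <- r2: IF@4 ID@7 stall=0 (-) EX@8 MEM@9 WB@10
I4 ld r4 <- r3: IF@7 ID@8 stall=2 (RAW on I3.r3 (WB@10)) EX@11 MEM@12 WB@13
I5 sub r1 <- r3,r1: IF@8 ID@11 stall=0 (-) EX@12 MEM@13 WB@14
I6 add r5 <- r5,r2: IF@11 ID@12 stall=0 (-) EX@13 MEM@14 WB@15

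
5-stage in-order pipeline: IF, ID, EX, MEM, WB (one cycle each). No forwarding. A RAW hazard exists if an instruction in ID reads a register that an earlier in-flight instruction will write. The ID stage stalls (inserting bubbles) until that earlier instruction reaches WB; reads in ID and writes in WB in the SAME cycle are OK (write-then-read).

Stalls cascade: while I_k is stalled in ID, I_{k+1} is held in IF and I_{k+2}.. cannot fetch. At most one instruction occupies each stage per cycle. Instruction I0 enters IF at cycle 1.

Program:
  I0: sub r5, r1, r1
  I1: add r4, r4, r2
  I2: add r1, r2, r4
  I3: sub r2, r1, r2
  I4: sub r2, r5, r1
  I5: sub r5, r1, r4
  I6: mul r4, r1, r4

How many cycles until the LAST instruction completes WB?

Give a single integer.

I0 sub r5 <- r1,r1: IF@1 ID@2 stall=0 (-) EX@3 MEM@4 WB@5
I1 add r4 <- r4,r2: IF@2 ID@3 stall=0 (-) EX@4 MEM@5 WB@6
I2 add r1 <- r2,r4: IF@3 ID@4 stall=2 (RAW on I1.r4 (WB@6)) EX@7 MEM@8 WB@9
I3 sub r2 <- r1,r2: IF@4 ID@7 stall=2 (RAW on I2.r1 (WB@9)) EX@10 MEM@11 WB@12
I4 sub r2 <- r5,r1: IF@7 ID@10 stall=0 (-) EX@11 MEM@12 WB@13
I5 sub r5 <- r1,r4: IF@10 ID@11 stall=0 (-) EX@12 MEM@13 WB@14
I6 mul r4 <- r1,r4: IF@11 ID@12 stall=0 (-) EX@13 MEM@14 WB@15

Answer: 15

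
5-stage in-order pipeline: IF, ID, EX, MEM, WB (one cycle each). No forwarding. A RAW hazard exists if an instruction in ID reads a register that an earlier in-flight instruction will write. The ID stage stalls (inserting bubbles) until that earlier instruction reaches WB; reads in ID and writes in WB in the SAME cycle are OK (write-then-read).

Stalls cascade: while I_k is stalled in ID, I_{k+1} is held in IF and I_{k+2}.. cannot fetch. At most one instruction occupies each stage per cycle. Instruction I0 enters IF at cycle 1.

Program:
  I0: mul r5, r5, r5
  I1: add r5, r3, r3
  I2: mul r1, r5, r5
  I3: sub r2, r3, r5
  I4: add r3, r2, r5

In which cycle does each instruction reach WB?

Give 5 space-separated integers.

Answer: 5 6 9 10 13

Derivation:
I0 mul r5 <- r5,r5: IF@1 ID@2 stall=0 (-) EX@3 MEM@4 WB@5
I1 add r5 <- r3,r3: IF@2 ID@3 stall=0 (-) EX@4 MEM@5 WB@6
I2 mul r1 <- r5,r5: IF@3 ID@4 stall=2 (RAW on I1.r5 (WB@6)) EX@7 MEM@8 WB@9
I3 sub r2 <- r3,r5: IF@4 ID@7 stall=0 (-) EX@8 MEM@9 WB@10
I4 add r3 <- r2,r5: IF@7 ID@8 stall=2 (RAW on I3.r2 (WB@10)) EX@11 MEM@12 WB@13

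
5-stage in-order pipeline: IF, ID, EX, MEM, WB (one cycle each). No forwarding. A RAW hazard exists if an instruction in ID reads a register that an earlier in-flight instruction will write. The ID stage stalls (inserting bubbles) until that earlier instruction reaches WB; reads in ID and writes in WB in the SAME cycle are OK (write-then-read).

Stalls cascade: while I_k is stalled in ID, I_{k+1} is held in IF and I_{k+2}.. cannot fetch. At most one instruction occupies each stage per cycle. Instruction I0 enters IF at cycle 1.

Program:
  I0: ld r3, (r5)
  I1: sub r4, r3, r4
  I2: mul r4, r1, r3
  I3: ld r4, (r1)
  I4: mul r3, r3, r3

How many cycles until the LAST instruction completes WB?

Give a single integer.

I0 ld r3 <- r5: IF@1 ID@2 stall=0 (-) EX@3 MEM@4 WB@5
I1 sub r4 <- r3,r4: IF@2 ID@3 stall=2 (RAW on I0.r3 (WB@5)) EX@6 MEM@7 WB@8
I2 mul r4 <- r1,r3: IF@3 ID@6 stall=0 (-) EX@7 MEM@8 WB@9
I3 ld r4 <- r1: IF@6 ID@7 stall=0 (-) EX@8 MEM@9 WB@10
I4 mul r3 <- r3,r3: IF@7 ID@8 stall=0 (-) EX@9 MEM@10 WB@11

Answer: 11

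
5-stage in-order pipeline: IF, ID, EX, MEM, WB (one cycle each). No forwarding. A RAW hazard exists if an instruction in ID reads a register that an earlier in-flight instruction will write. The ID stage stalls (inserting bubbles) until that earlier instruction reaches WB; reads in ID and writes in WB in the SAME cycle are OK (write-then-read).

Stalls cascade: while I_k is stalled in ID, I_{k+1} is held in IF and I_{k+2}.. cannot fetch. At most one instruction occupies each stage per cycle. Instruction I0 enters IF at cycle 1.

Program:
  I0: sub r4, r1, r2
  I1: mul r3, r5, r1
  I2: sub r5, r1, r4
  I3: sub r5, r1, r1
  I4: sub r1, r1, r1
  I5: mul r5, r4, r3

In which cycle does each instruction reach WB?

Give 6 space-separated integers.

I0 sub r4 <- r1,r2: IF@1 ID@2 stall=0 (-) EX@3 MEM@4 WB@5
I1 mul r3 <- r5,r1: IF@2 ID@3 stall=0 (-) EX@4 MEM@5 WB@6
I2 sub r5 <- r1,r4: IF@3 ID@4 stall=1 (RAW on I0.r4 (WB@5)) EX@6 MEM@7 WB@8
I3 sub r5 <- r1,r1: IF@4 ID@6 stall=0 (-) EX@7 MEM@8 WB@9
I4 sub r1 <- r1,r1: IF@6 ID@7 stall=0 (-) EX@8 MEM@9 WB@10
I5 mul r5 <- r4,r3: IF@7 ID@8 stall=0 (-) EX@9 MEM@10 WB@11

Answer: 5 6 8 9 10 11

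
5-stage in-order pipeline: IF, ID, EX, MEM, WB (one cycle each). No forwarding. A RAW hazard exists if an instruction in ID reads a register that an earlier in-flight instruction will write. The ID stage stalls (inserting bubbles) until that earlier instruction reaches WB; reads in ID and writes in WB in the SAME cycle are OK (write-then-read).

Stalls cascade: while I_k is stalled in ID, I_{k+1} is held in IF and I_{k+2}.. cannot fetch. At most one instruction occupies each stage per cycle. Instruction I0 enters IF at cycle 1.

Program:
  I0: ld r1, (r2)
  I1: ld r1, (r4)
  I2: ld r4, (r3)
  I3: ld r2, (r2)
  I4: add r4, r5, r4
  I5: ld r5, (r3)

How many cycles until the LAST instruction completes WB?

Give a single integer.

I0 ld r1 <- r2: IF@1 ID@2 stall=0 (-) EX@3 MEM@4 WB@5
I1 ld r1 <- r4: IF@2 ID@3 stall=0 (-) EX@4 MEM@5 WB@6
I2 ld r4 <- r3: IF@3 ID@4 stall=0 (-) EX@5 MEM@6 WB@7
I3 ld r2 <- r2: IF@4 ID@5 stall=0 (-) EX@6 MEM@7 WB@8
I4 add r4 <- r5,r4: IF@5 ID@6 stall=1 (RAW on I2.r4 (WB@7)) EX@8 MEM@9 WB@10
I5 ld r5 <- r3: IF@6 ID@8 stall=0 (-) EX@9 MEM@10 WB@11

Answer: 11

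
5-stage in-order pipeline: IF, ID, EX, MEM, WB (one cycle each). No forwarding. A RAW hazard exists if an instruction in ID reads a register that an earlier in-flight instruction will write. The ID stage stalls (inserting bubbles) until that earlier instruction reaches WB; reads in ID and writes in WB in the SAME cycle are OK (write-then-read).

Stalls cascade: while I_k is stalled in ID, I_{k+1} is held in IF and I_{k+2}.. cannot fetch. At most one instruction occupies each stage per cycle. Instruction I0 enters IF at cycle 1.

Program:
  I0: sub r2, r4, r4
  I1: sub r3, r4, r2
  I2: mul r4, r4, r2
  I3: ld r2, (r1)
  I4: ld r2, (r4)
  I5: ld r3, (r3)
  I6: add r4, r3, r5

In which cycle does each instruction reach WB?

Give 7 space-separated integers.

Answer: 5 8 9 10 12 13 16

Derivation:
I0 sub r2 <- r4,r4: IF@1 ID@2 stall=0 (-) EX@3 MEM@4 WB@5
I1 sub r3 <- r4,r2: IF@2 ID@3 stall=2 (RAW on I0.r2 (WB@5)) EX@6 MEM@7 WB@8
I2 mul r4 <- r4,r2: IF@3 ID@6 stall=0 (-) EX@7 MEM@8 WB@9
I3 ld r2 <- r1: IF@6 ID@7 stall=0 (-) EX@8 MEM@9 WB@10
I4 ld r2 <- r4: IF@7 ID@8 stall=1 (RAW on I2.r4 (WB@9)) EX@10 MEM@11 WB@12
I5 ld r3 <- r3: IF@8 ID@10 stall=0 (-) EX@11 MEM@12 WB@13
I6 add r4 <- r3,r5: IF@10 ID@11 stall=2 (RAW on I5.r3 (WB@13)) EX@14 MEM@15 WB@16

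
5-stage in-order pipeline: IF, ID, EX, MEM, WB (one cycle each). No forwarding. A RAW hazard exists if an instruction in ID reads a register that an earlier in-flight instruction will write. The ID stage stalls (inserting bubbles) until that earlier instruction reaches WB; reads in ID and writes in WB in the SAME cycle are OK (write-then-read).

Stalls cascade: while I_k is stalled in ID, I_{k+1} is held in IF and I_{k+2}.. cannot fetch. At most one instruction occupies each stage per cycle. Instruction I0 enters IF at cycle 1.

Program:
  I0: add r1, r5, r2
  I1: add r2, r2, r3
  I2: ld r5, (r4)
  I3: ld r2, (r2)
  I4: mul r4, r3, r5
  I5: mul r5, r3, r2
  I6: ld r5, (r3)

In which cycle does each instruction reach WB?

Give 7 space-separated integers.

Answer: 5 6 7 9 10 12 13

Derivation:
I0 add r1 <- r5,r2: IF@1 ID@2 stall=0 (-) EX@3 MEM@4 WB@5
I1 add r2 <- r2,r3: IF@2 ID@3 stall=0 (-) EX@4 MEM@5 WB@6
I2 ld r5 <- r4: IF@3 ID@4 stall=0 (-) EX@5 MEM@6 WB@7
I3 ld r2 <- r2: IF@4 ID@5 stall=1 (RAW on I1.r2 (WB@6)) EX@7 MEM@8 WB@9
I4 mul r4 <- r3,r5: IF@5 ID@7 stall=0 (-) EX@8 MEM@9 WB@10
I5 mul r5 <- r3,r2: IF@7 ID@8 stall=1 (RAW on I3.r2 (WB@9)) EX@10 MEM@11 WB@12
I6 ld r5 <- r3: IF@8 ID@10 stall=0 (-) EX@11 MEM@12 WB@13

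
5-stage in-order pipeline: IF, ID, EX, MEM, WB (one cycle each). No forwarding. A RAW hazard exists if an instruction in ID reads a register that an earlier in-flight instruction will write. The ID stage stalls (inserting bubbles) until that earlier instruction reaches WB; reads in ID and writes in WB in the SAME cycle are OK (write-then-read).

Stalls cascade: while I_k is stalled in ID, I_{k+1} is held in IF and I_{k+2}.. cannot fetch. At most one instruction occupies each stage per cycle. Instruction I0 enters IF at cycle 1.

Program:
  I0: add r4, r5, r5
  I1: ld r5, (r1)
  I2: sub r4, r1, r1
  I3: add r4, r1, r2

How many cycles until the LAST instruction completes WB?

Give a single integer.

Answer: 8

Derivation:
I0 add r4 <- r5,r5: IF@1 ID@2 stall=0 (-) EX@3 MEM@4 WB@5
I1 ld r5 <- r1: IF@2 ID@3 stall=0 (-) EX@4 MEM@5 WB@6
I2 sub r4 <- r1,r1: IF@3 ID@4 stall=0 (-) EX@5 MEM@6 WB@7
I3 add r4 <- r1,r2: IF@4 ID@5 stall=0 (-) EX@6 MEM@7 WB@8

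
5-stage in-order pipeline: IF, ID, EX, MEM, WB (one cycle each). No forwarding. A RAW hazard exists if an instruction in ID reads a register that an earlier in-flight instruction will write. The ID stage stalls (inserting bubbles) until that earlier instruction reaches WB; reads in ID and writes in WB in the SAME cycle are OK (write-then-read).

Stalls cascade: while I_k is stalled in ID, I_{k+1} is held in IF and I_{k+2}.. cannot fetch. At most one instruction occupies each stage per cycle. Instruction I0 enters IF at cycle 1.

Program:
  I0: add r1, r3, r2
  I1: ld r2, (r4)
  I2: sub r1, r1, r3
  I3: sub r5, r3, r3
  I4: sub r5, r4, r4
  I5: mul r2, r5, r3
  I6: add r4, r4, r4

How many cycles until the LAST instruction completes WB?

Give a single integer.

I0 add r1 <- r3,r2: IF@1 ID@2 stall=0 (-) EX@3 MEM@4 WB@5
I1 ld r2 <- r4: IF@2 ID@3 stall=0 (-) EX@4 MEM@5 WB@6
I2 sub r1 <- r1,r3: IF@3 ID@4 stall=1 (RAW on I0.r1 (WB@5)) EX@6 MEM@7 WB@8
I3 sub r5 <- r3,r3: IF@4 ID@6 stall=0 (-) EX@7 MEM@8 WB@9
I4 sub r5 <- r4,r4: IF@6 ID@7 stall=0 (-) EX@8 MEM@9 WB@10
I5 mul r2 <- r5,r3: IF@7 ID@8 stall=2 (RAW on I4.r5 (WB@10)) EX@11 MEM@12 WB@13
I6 add r4 <- r4,r4: IF@8 ID@11 stall=0 (-) EX@12 MEM@13 WB@14

Answer: 14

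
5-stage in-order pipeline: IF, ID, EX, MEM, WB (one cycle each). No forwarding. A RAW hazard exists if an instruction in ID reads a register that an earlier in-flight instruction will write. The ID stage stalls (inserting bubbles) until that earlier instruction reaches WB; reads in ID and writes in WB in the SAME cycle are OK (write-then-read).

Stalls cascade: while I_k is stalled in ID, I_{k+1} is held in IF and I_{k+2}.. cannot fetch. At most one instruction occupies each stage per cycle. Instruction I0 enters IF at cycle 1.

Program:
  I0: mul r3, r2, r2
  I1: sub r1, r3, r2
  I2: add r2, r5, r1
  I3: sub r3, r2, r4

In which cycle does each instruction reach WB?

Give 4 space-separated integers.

Answer: 5 8 11 14

Derivation:
I0 mul r3 <- r2,r2: IF@1 ID@2 stall=0 (-) EX@3 MEM@4 WB@5
I1 sub r1 <- r3,r2: IF@2 ID@3 stall=2 (RAW on I0.r3 (WB@5)) EX@6 MEM@7 WB@8
I2 add r2 <- r5,r1: IF@3 ID@6 stall=2 (RAW on I1.r1 (WB@8)) EX@9 MEM@10 WB@11
I3 sub r3 <- r2,r4: IF@6 ID@9 stall=2 (RAW on I2.r2 (WB@11)) EX@12 MEM@13 WB@14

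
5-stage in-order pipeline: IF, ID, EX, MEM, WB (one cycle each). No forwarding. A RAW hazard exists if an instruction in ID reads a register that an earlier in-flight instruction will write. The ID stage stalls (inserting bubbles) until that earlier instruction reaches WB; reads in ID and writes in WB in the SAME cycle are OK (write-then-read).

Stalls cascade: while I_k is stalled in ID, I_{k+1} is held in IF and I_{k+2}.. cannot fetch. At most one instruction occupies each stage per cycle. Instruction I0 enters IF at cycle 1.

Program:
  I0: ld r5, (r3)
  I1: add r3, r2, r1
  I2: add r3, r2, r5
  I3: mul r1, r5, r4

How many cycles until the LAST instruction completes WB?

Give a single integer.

Answer: 9

Derivation:
I0 ld r5 <- r3: IF@1 ID@2 stall=0 (-) EX@3 MEM@4 WB@5
I1 add r3 <- r2,r1: IF@2 ID@3 stall=0 (-) EX@4 MEM@5 WB@6
I2 add r3 <- r2,r5: IF@3 ID@4 stall=1 (RAW on I0.r5 (WB@5)) EX@6 MEM@7 WB@8
I3 mul r1 <- r5,r4: IF@4 ID@6 stall=0 (-) EX@7 MEM@8 WB@9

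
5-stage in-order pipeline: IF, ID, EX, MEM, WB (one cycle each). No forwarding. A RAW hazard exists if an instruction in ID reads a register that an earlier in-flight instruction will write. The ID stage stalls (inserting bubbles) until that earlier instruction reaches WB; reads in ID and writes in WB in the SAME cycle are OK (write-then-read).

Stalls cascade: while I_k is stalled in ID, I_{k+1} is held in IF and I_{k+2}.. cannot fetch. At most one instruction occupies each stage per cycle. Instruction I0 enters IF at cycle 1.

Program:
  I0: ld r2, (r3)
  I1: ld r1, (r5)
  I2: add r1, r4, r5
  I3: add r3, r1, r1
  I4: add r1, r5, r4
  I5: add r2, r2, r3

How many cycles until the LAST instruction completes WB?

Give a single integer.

I0 ld r2 <- r3: IF@1 ID@2 stall=0 (-) EX@3 MEM@4 WB@5
I1 ld r1 <- r5: IF@2 ID@3 stall=0 (-) EX@4 MEM@5 WB@6
I2 add r1 <- r4,r5: IF@3 ID@4 stall=0 (-) EX@5 MEM@6 WB@7
I3 add r3 <- r1,r1: IF@4 ID@5 stall=2 (RAW on I2.r1 (WB@7)) EX@8 MEM@9 WB@10
I4 add r1 <- r5,r4: IF@5 ID@8 stall=0 (-) EX@9 MEM@10 WB@11
I5 add r2 <- r2,r3: IF@8 ID@9 stall=1 (RAW on I3.r3 (WB@10)) EX@11 MEM@12 WB@13

Answer: 13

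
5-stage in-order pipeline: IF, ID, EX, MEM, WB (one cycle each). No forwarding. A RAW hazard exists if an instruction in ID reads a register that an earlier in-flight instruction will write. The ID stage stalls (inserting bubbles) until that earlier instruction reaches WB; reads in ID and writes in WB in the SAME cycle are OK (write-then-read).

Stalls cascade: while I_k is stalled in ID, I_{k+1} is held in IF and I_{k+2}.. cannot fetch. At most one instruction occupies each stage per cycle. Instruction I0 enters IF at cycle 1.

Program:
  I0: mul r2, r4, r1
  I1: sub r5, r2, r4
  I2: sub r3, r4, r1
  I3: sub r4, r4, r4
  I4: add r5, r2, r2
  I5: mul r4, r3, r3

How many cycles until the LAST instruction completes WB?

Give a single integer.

I0 mul r2 <- r4,r1: IF@1 ID@2 stall=0 (-) EX@3 MEM@4 WB@5
I1 sub r5 <- r2,r4: IF@2 ID@3 stall=2 (RAW on I0.r2 (WB@5)) EX@6 MEM@7 WB@8
I2 sub r3 <- r4,r1: IF@3 ID@6 stall=0 (-) EX@7 MEM@8 WB@9
I3 sub r4 <- r4,r4: IF@6 ID@7 stall=0 (-) EX@8 MEM@9 WB@10
I4 add r5 <- r2,r2: IF@7 ID@8 stall=0 (-) EX@9 MEM@10 WB@11
I5 mul r4 <- r3,r3: IF@8 ID@9 stall=0 (-) EX@10 MEM@11 WB@12

Answer: 12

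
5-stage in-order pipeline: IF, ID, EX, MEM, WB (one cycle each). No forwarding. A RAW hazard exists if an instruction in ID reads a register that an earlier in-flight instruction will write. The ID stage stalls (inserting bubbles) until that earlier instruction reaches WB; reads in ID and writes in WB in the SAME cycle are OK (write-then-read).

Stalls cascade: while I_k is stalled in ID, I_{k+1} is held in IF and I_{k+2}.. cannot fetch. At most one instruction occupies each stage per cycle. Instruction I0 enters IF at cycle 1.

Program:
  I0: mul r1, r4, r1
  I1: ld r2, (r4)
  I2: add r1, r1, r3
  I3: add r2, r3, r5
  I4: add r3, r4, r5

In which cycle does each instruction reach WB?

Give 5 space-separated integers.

Answer: 5 6 8 9 10

Derivation:
I0 mul r1 <- r4,r1: IF@1 ID@2 stall=0 (-) EX@3 MEM@4 WB@5
I1 ld r2 <- r4: IF@2 ID@3 stall=0 (-) EX@4 MEM@5 WB@6
I2 add r1 <- r1,r3: IF@3 ID@4 stall=1 (RAW on I0.r1 (WB@5)) EX@6 MEM@7 WB@8
I3 add r2 <- r3,r5: IF@4 ID@6 stall=0 (-) EX@7 MEM@8 WB@9
I4 add r3 <- r4,r5: IF@6 ID@7 stall=0 (-) EX@8 MEM@9 WB@10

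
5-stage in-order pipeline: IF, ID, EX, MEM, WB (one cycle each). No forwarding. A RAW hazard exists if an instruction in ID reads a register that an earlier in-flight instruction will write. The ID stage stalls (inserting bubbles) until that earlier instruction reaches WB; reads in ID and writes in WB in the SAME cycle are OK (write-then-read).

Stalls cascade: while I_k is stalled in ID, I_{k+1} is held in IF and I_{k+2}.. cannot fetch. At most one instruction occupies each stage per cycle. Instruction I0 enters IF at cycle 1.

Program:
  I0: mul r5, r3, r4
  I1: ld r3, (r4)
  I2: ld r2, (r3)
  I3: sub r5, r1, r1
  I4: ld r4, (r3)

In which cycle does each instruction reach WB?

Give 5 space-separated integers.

Answer: 5 6 9 10 11

Derivation:
I0 mul r5 <- r3,r4: IF@1 ID@2 stall=0 (-) EX@3 MEM@4 WB@5
I1 ld r3 <- r4: IF@2 ID@3 stall=0 (-) EX@4 MEM@5 WB@6
I2 ld r2 <- r3: IF@3 ID@4 stall=2 (RAW on I1.r3 (WB@6)) EX@7 MEM@8 WB@9
I3 sub r5 <- r1,r1: IF@4 ID@7 stall=0 (-) EX@8 MEM@9 WB@10
I4 ld r4 <- r3: IF@7 ID@8 stall=0 (-) EX@9 MEM@10 WB@11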